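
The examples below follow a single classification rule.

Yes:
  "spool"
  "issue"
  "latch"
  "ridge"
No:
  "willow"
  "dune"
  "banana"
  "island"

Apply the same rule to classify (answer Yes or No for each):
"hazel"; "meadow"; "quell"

The simplest hypothesis consistent with all the labels is: odd length.
"hazel": length 5 — checks out, so Yes. "meadow": length 6 — fails the rule, so No. "quell": length 5 — checks out, so Yes.

Yes, No, Yes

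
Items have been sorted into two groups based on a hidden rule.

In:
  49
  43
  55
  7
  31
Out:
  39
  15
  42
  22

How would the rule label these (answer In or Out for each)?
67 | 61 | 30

One predicate separates the groups cleanly: ≡ 1 (mod 6).
67: In (67 mod 6 = 1). 61: In (61 mod 6 = 1). 30: Out (30 mod 6 = 0).

In, In, Out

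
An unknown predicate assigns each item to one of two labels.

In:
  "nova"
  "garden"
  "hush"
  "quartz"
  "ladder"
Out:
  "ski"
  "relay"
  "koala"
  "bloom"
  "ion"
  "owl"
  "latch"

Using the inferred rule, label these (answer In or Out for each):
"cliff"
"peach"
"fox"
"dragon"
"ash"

Out, Out, Out, In, Out

The distinguishing property — even length — holds for all the 'In' cases and none of the 'Out' cases.
Out: "cliff", since length 5. Out: "peach", since length 5. Out: "fox", since length 3. In: "dragon", since length 6. Out: "ash", since length 3.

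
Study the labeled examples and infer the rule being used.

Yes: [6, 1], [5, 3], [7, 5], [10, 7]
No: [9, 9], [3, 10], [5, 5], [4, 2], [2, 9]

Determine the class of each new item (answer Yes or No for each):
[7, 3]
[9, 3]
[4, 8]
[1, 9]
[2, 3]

Yes, Yes, No, No, No

All 'Yes' examples share one property — first > second AND second is odd — and every 'No' example lacks it.
Yes: [7, 3], since 7 > 3, second 3. Yes: [9, 3], since 9 > 3, second 3. No: [4, 8], since 4 < 8, second 8. No: [1, 9], since 1 < 9, second 9. No: [2, 3], since 2 < 3, second 3.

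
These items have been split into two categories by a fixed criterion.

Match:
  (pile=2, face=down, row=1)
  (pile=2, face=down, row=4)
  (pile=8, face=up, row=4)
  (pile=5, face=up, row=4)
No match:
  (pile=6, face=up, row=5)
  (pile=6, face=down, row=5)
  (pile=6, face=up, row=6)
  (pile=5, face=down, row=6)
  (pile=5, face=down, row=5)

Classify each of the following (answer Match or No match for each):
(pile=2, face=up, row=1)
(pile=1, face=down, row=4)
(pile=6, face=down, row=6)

'Match' ⟺ row ≤ 4.
(pile=2, face=up, row=1): row = 1, checks out → Match. (pile=1, face=down, row=4): row = 4, checks out → Match. (pile=6, face=down, row=6): row = 6, doesn't qualify → No match.

Match, Match, No match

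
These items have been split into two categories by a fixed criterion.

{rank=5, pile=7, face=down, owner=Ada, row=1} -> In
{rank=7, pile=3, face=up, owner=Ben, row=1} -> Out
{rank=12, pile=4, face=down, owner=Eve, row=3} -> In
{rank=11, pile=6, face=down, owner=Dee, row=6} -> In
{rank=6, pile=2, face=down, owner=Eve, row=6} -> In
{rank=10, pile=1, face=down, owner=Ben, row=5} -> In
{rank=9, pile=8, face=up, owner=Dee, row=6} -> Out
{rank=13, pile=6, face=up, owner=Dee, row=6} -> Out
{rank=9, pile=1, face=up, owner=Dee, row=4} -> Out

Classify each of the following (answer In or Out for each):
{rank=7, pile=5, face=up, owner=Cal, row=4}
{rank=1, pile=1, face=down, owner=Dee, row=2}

Out, In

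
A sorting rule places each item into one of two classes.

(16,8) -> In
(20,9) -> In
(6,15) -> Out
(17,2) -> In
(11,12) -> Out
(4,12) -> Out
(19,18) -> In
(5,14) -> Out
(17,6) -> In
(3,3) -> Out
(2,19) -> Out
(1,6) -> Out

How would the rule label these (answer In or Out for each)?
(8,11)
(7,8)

Out, Out

The distinguishing property — first > second — holds for all the 'In' cases and none of the 'Out' cases.
(8,11): Out (8 < 11).
(7,8): Out (7 < 8).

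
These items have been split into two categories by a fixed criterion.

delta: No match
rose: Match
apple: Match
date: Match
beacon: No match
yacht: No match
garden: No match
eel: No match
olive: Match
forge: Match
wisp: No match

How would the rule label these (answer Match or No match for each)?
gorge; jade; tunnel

Match, Match, No match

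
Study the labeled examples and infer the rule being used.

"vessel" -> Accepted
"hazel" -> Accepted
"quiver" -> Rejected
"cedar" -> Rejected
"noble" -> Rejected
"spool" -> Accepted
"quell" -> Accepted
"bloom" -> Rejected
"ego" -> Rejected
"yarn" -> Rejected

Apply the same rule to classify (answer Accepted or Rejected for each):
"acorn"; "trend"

Comparing the two groups points to one rule — ends with 'l'.
"acorn" → ends with 'n' → Rejected. "trend" → ends with 'd' → Rejected.

Rejected, Rejected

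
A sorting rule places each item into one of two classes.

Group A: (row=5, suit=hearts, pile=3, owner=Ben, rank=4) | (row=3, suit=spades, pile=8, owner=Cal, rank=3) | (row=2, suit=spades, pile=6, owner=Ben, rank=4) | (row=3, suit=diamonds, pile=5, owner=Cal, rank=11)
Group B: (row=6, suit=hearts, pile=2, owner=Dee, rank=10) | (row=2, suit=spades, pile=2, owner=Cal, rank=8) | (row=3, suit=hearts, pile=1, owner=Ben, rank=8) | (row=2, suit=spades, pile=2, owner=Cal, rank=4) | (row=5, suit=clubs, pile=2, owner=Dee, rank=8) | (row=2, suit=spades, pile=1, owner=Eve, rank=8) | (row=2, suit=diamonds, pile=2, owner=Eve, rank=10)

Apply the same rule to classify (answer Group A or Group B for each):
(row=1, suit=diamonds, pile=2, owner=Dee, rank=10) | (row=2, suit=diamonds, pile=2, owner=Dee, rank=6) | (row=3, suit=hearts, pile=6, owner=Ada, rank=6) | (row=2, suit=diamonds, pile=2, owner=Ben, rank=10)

The distinguishing property — pile ≥ 3 — holds for all the 'Group A' cases and none of the 'Group B' cases.
Group B: (row=1, suit=diamonds, pile=2, owner=Dee, rank=10), since pile = 2. Group B: (row=2, suit=diamonds, pile=2, owner=Dee, rank=6), since pile = 2. Group A: (row=3, suit=hearts, pile=6, owner=Ada, rank=6), since pile = 6. Group B: (row=2, suit=diamonds, pile=2, owner=Ben, rank=10), since pile = 2.

Group B, Group B, Group A, Group B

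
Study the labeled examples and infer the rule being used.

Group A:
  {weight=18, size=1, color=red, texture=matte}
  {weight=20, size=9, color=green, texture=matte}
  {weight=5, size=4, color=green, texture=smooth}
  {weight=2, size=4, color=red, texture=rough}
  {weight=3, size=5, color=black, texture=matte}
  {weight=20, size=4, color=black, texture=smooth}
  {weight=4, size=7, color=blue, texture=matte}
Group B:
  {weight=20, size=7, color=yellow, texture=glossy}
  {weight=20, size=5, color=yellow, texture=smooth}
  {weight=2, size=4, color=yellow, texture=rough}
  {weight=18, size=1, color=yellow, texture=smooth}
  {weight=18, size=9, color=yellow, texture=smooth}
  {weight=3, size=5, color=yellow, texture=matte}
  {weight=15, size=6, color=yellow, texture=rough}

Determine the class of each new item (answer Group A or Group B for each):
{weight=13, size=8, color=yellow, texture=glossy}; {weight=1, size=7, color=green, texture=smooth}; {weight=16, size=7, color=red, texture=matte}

Looking at the examples, the only property every 'Group A' case has and every 'Group B' case lacks is: color is not yellow.
{weight=13, size=8, color=yellow, texture=glossy}: color is yellow — lacks this property, so Group B. {weight=1, size=7, color=green, texture=smooth}: color is green — checks out, so Group A. {weight=16, size=7, color=red, texture=matte}: color is red — checks out, so Group A.

Group B, Group A, Group A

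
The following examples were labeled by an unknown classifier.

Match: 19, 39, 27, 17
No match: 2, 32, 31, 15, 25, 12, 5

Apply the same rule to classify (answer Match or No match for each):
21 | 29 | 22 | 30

No match, Match, No match, No match

The simplest hypothesis consistent with all the labels is: digit sum ≥ 8.
No match: 21, since digit sum 2+1 = 3. Match: 29, since digit sum 2+9 = 11. No match: 22, since digit sum 2+2 = 4. No match: 30, since digit sum 3+0 = 3.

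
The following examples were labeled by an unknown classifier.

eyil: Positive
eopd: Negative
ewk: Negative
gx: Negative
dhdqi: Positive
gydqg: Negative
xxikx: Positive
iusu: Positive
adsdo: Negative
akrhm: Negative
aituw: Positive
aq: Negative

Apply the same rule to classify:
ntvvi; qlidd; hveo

Positive, Positive, Negative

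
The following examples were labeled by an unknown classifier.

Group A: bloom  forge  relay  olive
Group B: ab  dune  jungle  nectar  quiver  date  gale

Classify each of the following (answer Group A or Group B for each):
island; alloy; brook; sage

Group B, Group A, Group A, Group B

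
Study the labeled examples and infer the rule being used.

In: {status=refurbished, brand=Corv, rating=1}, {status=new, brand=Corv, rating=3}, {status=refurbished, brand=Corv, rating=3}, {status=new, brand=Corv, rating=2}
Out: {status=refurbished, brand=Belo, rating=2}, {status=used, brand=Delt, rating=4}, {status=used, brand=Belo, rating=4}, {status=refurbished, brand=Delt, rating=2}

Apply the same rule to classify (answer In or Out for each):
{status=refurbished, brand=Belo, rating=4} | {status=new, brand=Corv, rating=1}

Checking candidate rules against both groups, what survives is: brand is Corv.
Out: {status=refurbished, brand=Belo, rating=4}, since brand is Belo. In: {status=new, brand=Corv, rating=1}, since brand is Corv.

Out, In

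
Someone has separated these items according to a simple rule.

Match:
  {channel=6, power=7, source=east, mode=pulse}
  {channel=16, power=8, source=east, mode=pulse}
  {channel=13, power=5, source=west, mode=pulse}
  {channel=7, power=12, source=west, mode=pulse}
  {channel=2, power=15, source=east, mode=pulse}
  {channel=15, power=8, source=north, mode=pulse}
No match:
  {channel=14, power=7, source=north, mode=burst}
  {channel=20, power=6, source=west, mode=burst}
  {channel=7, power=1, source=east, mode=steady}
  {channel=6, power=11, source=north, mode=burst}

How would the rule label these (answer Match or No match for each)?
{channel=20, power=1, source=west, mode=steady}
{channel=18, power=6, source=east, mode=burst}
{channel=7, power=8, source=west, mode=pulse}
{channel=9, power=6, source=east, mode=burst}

A rule that fits every label: mode is pulse — true of each 'Match' example, false of each 'No match' one.
{channel=20, power=1, source=west, mode=steady} → mode is steady → No match. {channel=18, power=6, source=east, mode=burst} → mode is burst → No match. {channel=7, power=8, source=west, mode=pulse} → mode is pulse → Match. {channel=9, power=6, source=east, mode=burst} → mode is burst → No match.

No match, No match, Match, No match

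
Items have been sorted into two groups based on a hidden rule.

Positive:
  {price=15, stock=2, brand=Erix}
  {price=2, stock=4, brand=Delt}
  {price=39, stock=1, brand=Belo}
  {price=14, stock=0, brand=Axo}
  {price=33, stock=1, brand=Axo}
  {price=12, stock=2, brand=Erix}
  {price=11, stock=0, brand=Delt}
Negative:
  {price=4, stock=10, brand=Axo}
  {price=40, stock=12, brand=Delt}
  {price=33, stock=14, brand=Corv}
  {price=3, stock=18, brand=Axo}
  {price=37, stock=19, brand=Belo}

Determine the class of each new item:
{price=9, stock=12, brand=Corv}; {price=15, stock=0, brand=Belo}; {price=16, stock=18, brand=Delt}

Negative, Positive, Negative

The common property of the 'Positive' items is: stock ≤ 4. No 'Negative' item has it.
{price=9, stock=12, brand=Corv} — stock = 12, hence Negative. {price=15, stock=0, brand=Belo} — stock = 0, hence Positive. {price=16, stock=18, brand=Delt} — stock = 18, hence Negative.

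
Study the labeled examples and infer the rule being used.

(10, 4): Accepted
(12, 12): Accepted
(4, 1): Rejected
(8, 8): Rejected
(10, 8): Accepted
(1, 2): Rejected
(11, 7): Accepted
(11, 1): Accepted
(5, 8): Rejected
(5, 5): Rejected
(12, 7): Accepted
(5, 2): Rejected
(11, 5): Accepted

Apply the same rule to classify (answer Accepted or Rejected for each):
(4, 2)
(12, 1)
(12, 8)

Rule: first ≥ 10. This holds for each 'Accepted' example and fails for each 'Rejected' one.
(4, 2): first 4 — fails this test, so Rejected.
(12, 1): first 12 — meets the rule, so Accepted.
(12, 8): first 12 — meets the rule, so Accepted.

Rejected, Accepted, Accepted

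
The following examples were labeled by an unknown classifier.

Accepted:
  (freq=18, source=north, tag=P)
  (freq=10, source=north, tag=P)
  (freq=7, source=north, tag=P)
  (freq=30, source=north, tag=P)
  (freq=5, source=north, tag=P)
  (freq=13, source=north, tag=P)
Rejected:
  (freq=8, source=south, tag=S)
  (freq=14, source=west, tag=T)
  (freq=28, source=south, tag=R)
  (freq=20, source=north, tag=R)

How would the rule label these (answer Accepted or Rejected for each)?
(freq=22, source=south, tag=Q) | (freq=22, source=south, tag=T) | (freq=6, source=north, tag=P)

Rejected, Rejected, Accepted

Rule: tag is P. This holds for each 'Accepted' example and fails for each 'Rejected' one.
(freq=22, source=south, tag=Q): tag is Q — fails the rule, so Rejected.
(freq=22, source=south, tag=T): tag is T — fails the rule, so Rejected.
(freq=6, source=north, tag=P): tag is P — satisfies this, so Accepted.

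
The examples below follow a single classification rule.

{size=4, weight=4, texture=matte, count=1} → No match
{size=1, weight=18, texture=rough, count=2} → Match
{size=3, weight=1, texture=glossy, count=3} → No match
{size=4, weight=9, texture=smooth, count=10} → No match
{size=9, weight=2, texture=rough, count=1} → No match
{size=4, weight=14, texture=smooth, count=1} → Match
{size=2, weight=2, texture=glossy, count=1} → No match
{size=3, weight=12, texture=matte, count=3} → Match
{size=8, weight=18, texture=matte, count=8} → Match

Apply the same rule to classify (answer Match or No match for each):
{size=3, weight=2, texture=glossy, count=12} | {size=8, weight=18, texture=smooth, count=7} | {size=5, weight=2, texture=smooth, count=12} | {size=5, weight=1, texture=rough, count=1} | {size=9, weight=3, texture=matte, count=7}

No match, Match, No match, No match, No match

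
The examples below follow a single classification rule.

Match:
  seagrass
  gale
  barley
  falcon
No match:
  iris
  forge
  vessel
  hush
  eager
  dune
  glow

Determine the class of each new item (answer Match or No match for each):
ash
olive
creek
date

The simplest hypothesis consistent with all the labels is: even length AND contains 'a'.

No match, No match, No match, Match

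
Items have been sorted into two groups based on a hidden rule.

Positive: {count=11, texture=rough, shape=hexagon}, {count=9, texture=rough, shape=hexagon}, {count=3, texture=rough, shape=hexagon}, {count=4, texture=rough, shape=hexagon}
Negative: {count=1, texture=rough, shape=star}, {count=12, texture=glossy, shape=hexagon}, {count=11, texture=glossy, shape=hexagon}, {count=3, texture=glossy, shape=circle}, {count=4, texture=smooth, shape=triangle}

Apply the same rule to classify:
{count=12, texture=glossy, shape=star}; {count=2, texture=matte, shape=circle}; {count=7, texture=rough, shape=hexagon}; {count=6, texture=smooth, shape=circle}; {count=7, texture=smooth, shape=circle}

Negative, Negative, Positive, Negative, Negative

The classifier is using: texture is rough AND shape is hexagon.
{count=12, texture=glossy, shape=star} → texture is glossy, shape is star → Negative. {count=2, texture=matte, shape=circle} → texture is matte, shape is circle → Negative. {count=7, texture=rough, shape=hexagon} → texture is rough, shape is hexagon → Positive. {count=6, texture=smooth, shape=circle} → texture is smooth, shape is circle → Negative. {count=7, texture=smooth, shape=circle} → texture is smooth, shape is circle → Negative.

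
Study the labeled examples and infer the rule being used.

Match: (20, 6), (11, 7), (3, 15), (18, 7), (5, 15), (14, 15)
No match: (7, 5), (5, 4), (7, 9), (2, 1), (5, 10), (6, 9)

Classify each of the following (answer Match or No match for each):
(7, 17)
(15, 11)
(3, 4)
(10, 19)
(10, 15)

Match, Match, No match, Match, Match

The rule appears to be: sum ≥ 18.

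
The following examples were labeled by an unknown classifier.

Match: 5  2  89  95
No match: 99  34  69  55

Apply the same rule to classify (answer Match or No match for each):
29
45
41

A rule that fits every label: ≡ 2 (mod 3) — true of each 'Match' example, false of each 'No match' one.
29 → 29 mod 3 = 2 → Match. 45 → 45 mod 3 = 0 → No match. 41 → 41 mod 3 = 2 → Match.

Match, No match, Match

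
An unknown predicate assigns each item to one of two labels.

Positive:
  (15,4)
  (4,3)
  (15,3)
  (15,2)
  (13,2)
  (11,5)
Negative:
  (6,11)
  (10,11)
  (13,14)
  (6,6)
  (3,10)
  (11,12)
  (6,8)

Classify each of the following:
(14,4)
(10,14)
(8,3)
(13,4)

The distinguishing property — first > second — holds for all the 'Positive' cases and none of the 'Negative' cases.
(14,4) — 14 > 4, hence Positive. (10,14) — 10 < 14, hence Negative. (8,3) — 8 > 3, hence Positive. (13,4) — 13 > 4, hence Positive.

Positive, Negative, Positive, Positive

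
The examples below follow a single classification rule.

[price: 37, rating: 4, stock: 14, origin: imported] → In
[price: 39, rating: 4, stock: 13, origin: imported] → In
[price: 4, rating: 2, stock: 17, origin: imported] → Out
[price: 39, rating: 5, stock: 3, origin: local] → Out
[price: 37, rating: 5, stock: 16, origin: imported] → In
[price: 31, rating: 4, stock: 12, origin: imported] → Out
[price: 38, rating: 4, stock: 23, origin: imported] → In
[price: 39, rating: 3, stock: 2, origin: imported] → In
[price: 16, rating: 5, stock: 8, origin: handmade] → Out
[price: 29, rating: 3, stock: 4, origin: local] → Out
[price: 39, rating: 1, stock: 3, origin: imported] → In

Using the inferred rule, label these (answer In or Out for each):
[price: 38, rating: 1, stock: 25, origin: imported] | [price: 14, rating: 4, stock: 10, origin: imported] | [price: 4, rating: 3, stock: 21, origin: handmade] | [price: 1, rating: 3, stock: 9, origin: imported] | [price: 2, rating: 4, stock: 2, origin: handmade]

In, Out, Out, Out, Out

The classifier is using: origin is imported AND price ≥ 37.
[price: 38, rating: 1, stock: 25, origin: imported] — origin is imported, price = 38, hence In. [price: 14, rating: 4, stock: 10, origin: imported] — origin is imported, price = 14, hence Out. [price: 4, rating: 3, stock: 21, origin: handmade] — origin is handmade, price = 4, hence Out. [price: 1, rating: 3, stock: 9, origin: imported] — origin is imported, price = 1, hence Out. [price: 2, rating: 4, stock: 2, origin: handmade] — origin is handmade, price = 2, hence Out.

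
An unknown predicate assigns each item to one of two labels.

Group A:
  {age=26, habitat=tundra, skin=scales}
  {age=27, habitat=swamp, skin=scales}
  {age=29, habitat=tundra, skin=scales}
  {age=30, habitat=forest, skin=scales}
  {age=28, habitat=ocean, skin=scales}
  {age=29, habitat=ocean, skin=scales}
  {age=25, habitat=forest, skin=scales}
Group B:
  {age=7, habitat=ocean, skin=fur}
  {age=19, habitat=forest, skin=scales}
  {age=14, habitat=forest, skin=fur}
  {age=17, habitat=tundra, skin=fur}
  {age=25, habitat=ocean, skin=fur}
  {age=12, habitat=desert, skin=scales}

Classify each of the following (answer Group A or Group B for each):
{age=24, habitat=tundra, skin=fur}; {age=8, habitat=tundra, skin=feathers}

Group B, Group B

Rule: skin is scales AND age ≥ 25. This holds for each 'Group A' example and fails for each 'Group B' one.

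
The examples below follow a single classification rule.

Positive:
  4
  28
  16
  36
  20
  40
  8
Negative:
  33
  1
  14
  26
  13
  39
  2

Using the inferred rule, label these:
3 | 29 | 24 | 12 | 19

Negative, Negative, Positive, Positive, Negative

Checking candidate rules against both groups, what survives is: multiple of 4.
3 — 3 = 4·0 + 3, hence Negative. 29 — 29 = 4·7 + 1, hence Negative. 24 — 24 = 4·6, hence Positive. 12 — 12 = 4·3, hence Positive. 19 — 19 = 4·4 + 3, hence Negative.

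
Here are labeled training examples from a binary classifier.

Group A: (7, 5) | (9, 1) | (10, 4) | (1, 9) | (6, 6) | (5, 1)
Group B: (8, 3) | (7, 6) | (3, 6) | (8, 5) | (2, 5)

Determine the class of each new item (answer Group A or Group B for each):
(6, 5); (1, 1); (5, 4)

A rule that fits every label: sum is even — true of each 'Group A' example, false of each 'Group B' one.
(6, 5): 6+5 = 11 — does not pass, so Group B. (1, 1): 1+1 = 2 — checks out, so Group A. (5, 4): 5+4 = 9 — does not pass, so Group B.

Group B, Group A, Group B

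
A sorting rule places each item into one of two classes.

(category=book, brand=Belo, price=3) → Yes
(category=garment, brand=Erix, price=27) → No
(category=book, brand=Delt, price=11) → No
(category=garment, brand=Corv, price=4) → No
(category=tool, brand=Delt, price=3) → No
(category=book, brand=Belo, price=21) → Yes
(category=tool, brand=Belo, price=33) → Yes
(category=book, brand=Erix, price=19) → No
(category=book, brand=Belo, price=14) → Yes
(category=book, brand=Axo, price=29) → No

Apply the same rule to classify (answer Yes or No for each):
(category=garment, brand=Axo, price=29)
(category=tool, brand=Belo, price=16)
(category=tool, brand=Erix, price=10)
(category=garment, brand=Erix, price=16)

No, Yes, No, No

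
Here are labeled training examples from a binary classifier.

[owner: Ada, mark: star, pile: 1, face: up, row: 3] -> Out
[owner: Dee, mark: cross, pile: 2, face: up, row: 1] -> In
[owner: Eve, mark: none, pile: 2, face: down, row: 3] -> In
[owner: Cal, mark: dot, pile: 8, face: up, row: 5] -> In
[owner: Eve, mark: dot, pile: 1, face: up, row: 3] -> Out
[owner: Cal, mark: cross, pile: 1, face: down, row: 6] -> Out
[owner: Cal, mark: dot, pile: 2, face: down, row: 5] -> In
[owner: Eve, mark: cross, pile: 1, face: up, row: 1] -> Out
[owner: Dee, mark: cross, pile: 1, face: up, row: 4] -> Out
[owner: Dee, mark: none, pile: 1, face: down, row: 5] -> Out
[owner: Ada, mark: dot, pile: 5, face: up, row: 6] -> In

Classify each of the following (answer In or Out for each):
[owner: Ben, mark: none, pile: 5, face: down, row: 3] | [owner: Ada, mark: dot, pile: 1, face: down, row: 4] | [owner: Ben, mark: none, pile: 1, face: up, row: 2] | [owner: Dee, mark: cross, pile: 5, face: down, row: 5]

In, Out, Out, In

All 'In' examples share one property — pile ≥ 2 — and every 'Out' example lacks it.
In: [owner: Ben, mark: none, pile: 5, face: down, row: 3], since pile = 5.
Out: [owner: Ada, mark: dot, pile: 1, face: down, row: 4], since pile = 1.
Out: [owner: Ben, mark: none, pile: 1, face: up, row: 2], since pile = 1.
In: [owner: Dee, mark: cross, pile: 5, face: down, row: 5], since pile = 5.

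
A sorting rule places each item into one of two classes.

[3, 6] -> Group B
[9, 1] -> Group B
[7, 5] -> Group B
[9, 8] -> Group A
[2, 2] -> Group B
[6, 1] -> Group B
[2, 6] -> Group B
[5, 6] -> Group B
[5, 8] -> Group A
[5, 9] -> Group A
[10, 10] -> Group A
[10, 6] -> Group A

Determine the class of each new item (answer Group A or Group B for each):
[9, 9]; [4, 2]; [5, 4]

The common property of the 'Group A' items is: sum ≥ 13. No 'Group B' item has it.
Group A: [9, 9], since 9+9 = 18.
Group B: [4, 2], since 4+2 = 6.
Group B: [5, 4], since 5+4 = 9.

Group A, Group B, Group B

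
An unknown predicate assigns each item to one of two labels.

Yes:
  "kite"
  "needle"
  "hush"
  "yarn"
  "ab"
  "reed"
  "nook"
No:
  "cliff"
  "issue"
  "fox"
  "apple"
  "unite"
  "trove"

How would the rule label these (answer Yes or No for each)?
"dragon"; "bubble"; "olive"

Yes, Yes, No

Rule: even length. This holds for each 'Yes' example and fails for each 'No' one.
"dragon" → length 6 → Yes. "bubble" → length 6 → Yes. "olive" → length 5 → No.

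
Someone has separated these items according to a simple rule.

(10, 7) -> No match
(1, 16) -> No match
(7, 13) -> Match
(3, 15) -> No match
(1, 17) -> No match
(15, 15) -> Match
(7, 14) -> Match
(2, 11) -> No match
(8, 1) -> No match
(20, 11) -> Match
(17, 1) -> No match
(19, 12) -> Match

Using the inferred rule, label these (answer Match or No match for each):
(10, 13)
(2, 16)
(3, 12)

The rule appears to be: sum ≥ 20.

Match, No match, No match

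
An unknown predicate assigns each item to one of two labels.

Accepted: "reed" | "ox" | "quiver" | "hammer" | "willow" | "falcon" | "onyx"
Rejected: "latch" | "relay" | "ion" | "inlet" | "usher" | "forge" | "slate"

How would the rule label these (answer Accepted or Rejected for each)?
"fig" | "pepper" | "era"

The pattern is that an item is 'Accepted' exactly when: even length.
"fig": Rejected (length 3). "pepper": Accepted (length 6). "era": Rejected (length 3).

Rejected, Accepted, Rejected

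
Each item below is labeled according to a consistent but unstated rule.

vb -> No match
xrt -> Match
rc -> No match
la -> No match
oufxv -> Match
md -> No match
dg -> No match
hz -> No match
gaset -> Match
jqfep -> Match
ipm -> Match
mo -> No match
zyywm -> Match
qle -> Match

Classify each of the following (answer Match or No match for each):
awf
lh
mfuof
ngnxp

Rule: odd length. This holds for each 'Match' example and fails for each 'No match' one.
awf: length 3, qualifies → Match. lh: length 2, doesn't match → No match. mfuof: length 5, qualifies → Match. ngnxp: length 5, qualifies → Match.

Match, No match, Match, Match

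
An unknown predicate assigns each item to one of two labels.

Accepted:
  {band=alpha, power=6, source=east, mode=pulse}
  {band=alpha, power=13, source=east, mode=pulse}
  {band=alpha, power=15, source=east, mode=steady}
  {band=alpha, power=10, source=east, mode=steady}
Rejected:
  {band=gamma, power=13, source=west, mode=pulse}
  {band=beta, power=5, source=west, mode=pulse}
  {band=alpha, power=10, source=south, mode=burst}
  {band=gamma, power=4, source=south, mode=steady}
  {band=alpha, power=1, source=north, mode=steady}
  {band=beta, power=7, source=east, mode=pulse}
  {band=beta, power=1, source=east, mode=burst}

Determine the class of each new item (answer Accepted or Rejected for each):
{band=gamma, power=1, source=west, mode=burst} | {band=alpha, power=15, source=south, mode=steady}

Rejected, Rejected

The common property of the 'Accepted' items is: band is alpha AND source is east. No 'Rejected' item has it.
{band=gamma, power=1, source=west, mode=burst}: band is gamma, source is west, does not satisfy this → Rejected.
{band=alpha, power=15, source=south, mode=steady}: band is alpha, source is south, does not satisfy this → Rejected.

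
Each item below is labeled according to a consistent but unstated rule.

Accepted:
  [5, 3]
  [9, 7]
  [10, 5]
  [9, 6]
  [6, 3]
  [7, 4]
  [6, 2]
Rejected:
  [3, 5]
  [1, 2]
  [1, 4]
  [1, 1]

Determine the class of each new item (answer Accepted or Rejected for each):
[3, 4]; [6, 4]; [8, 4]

Rejected, Accepted, Accepted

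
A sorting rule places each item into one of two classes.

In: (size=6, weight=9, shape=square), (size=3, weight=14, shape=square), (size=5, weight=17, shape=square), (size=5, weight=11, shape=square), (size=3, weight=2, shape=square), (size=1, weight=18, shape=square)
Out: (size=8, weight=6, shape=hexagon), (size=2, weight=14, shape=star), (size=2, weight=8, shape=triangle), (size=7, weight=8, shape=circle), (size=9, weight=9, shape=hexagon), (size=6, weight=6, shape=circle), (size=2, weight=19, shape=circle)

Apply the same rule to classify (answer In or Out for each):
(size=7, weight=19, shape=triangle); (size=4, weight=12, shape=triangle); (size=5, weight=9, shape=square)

Out, Out, In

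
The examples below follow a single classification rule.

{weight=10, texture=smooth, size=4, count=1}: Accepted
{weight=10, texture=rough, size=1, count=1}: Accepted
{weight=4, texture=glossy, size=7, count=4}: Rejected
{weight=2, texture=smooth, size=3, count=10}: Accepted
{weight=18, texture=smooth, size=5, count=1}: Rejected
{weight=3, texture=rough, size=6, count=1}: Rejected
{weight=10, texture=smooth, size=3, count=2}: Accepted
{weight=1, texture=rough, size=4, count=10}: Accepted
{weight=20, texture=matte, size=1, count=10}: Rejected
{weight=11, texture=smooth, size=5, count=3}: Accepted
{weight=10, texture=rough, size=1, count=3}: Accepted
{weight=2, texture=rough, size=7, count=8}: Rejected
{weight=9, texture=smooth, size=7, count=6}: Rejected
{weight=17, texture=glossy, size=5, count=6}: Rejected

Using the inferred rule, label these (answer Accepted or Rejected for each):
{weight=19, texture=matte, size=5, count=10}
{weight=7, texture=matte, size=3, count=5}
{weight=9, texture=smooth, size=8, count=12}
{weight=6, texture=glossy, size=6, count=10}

The common property of the 'Accepted' items is: size ≤ 5 AND weight ≤ 11. No 'Rejected' item has it.
{weight=19, texture=matte, size=5, count=10}: size = 5, weight = 19, doesn't qualify → Rejected. {weight=7, texture=matte, size=3, count=5}: size = 3, weight = 7, matches → Accepted. {weight=9, texture=smooth, size=8, count=12}: size = 8, weight = 9, doesn't qualify → Rejected. {weight=6, texture=glossy, size=6, count=10}: size = 6, weight = 6, doesn't qualify → Rejected.

Rejected, Accepted, Rejected, Rejected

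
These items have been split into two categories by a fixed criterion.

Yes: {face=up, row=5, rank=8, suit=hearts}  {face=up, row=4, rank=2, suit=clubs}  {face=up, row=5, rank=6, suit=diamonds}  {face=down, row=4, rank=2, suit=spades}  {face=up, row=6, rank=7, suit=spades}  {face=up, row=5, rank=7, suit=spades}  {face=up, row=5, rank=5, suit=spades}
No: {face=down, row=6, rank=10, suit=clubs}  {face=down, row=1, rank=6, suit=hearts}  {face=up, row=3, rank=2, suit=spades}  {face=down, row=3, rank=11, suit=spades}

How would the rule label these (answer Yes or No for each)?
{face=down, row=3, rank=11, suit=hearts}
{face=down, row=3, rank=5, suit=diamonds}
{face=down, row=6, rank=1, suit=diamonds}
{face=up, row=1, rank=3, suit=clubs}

The common property of the 'Yes' items is: rank ≤ 8 AND row ≥ 4. No 'No' item has it.
{face=down, row=3, rank=11, suit=hearts}: rank = 11, row = 3 — doesn't qualify, so No. {face=down, row=3, rank=5, suit=diamonds}: rank = 5, row = 3 — doesn't qualify, so No. {face=down, row=6, rank=1, suit=diamonds}: rank = 1, row = 6 — fits, so Yes. {face=up, row=1, rank=3, suit=clubs}: rank = 3, row = 1 — doesn't qualify, so No.

No, No, Yes, No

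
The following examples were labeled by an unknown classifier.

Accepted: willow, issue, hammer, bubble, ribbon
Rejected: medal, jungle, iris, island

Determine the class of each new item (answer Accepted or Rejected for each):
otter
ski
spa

The distinguishing property — has a double letter — holds for all the 'Accepted' cases and none of the 'Rejected' cases.
otter — 'tt' doubled, hence Accepted.
ski — no doubled letter, hence Rejected.
spa — no doubled letter, hence Rejected.

Accepted, Rejected, Rejected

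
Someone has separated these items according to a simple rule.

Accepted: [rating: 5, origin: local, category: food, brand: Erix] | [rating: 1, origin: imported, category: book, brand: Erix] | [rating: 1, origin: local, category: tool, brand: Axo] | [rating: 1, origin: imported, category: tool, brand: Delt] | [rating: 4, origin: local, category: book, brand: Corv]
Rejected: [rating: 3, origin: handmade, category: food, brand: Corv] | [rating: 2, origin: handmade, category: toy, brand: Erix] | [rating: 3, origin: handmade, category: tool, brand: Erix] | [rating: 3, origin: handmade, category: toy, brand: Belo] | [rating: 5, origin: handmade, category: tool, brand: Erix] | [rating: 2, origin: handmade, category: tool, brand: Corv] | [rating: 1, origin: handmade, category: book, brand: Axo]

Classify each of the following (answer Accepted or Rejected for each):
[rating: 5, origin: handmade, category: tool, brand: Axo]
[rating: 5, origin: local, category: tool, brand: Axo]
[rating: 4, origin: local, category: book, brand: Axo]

One predicate separates the groups cleanly: origin is not handmade.
[rating: 5, origin: handmade, category: tool, brand: Axo]: origin is handmade, doesn't qualify → Rejected. [rating: 5, origin: local, category: tool, brand: Axo]: origin is local, has this property → Accepted. [rating: 4, origin: local, category: book, brand: Axo]: origin is local, has this property → Accepted.

Rejected, Accepted, Accepted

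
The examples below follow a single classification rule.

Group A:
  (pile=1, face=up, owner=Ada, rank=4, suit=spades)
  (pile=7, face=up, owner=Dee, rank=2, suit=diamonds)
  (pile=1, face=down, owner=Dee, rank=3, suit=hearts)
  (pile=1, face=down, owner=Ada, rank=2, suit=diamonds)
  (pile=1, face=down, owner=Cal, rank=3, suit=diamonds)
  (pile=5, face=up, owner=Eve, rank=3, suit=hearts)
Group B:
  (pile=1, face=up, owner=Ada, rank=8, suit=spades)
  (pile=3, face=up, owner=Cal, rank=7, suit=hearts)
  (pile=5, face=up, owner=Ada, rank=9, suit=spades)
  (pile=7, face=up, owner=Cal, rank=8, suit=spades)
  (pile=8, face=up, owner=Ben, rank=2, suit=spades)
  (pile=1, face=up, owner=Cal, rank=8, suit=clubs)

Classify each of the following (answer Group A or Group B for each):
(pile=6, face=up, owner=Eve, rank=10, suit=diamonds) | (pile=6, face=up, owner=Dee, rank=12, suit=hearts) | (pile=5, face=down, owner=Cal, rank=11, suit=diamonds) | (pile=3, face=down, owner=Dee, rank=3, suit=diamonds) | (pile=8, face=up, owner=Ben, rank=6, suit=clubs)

The pattern is that an item is 'Group A' exactly when: rank ≤ 4 AND pile ≤ 7.
(pile=6, face=up, owner=Eve, rank=10, suit=diamonds): Group B (rank = 10, pile = 6).
(pile=6, face=up, owner=Dee, rank=12, suit=hearts): Group B (rank = 12, pile = 6).
(pile=5, face=down, owner=Cal, rank=11, suit=diamonds): Group B (rank = 11, pile = 5).
(pile=3, face=down, owner=Dee, rank=3, suit=diamonds): Group A (rank = 3, pile = 3).
(pile=8, face=up, owner=Ben, rank=6, suit=clubs): Group B (rank = 6, pile = 8).

Group B, Group B, Group B, Group A, Group B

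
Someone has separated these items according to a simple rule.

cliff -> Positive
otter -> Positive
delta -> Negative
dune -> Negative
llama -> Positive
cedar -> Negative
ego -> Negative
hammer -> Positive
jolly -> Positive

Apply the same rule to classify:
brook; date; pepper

Positive, Negative, Positive

The simplest hypothesis consistent with all the labels is: has a double letter.
brook: Positive ('oo' doubled). date: Negative (no doubled letter). pepper: Positive ('pp' doubled).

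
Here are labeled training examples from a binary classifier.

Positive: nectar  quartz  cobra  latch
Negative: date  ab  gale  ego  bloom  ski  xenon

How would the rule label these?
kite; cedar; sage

The rule appears to be: length ≥ 5 AND contains 'a'.
kite: length 4, no 'a', lacks this property → Negative.
cedar: length 5, has 'a', fits → Positive.
sage: length 4, has 'a', lacks this property → Negative.

Negative, Positive, Negative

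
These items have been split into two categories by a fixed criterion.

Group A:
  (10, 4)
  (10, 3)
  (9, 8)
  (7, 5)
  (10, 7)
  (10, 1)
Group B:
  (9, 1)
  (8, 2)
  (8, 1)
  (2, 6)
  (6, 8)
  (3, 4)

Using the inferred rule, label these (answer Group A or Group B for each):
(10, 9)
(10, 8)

Every 'Group A' example satisfies: first > second AND sum ≥ 11. None of the 'Group B' examples do.
(10, 9): 10 > 9, 10+9 = 19, satisfies this → Group A. (10, 8): 10 > 8, 10+8 = 18, satisfies this → Group A.

Group A, Group A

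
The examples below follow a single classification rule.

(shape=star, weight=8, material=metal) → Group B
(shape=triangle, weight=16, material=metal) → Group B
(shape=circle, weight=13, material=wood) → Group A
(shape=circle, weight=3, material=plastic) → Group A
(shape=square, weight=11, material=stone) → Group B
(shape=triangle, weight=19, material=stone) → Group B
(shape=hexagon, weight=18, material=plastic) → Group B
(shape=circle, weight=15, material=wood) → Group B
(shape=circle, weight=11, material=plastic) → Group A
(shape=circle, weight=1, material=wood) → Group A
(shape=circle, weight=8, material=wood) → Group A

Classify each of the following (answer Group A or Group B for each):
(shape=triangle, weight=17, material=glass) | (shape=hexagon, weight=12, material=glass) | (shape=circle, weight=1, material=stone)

'Group A' ⟺ shape is circle AND weight ≤ 13.
Group B: (shape=triangle, weight=17, material=glass), since shape is triangle, weight = 17.
Group B: (shape=hexagon, weight=12, material=glass), since shape is hexagon, weight = 12.
Group A: (shape=circle, weight=1, material=stone), since shape is circle, weight = 1.

Group B, Group B, Group A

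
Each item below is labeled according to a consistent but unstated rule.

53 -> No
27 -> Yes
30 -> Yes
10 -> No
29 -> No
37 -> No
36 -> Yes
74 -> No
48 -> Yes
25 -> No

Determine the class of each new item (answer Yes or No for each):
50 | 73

No, No

The pattern is that an item is 'Yes' exactly when: multiple of 3.
50: No (50 = 3·16 + 2).
73: No (73 = 3·24 + 1).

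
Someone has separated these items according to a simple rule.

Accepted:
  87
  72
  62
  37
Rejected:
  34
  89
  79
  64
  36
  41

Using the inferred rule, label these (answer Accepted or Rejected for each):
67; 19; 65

A rule that fits every label: ≡ 2 (mod 5) — true of each 'Accepted' example, false of each 'Rejected' one.
67: 67 mod 5 = 2, meets the rule → Accepted. 19: 19 mod 5 = 4, does not satisfy this → Rejected. 65: 65 mod 5 = 0, does not satisfy this → Rejected.

Accepted, Rejected, Rejected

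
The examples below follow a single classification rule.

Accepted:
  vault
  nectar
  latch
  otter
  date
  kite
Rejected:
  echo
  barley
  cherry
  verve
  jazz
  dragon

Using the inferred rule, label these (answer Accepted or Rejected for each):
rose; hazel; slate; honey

A rule that fits every label: contains 't' — true of each 'Accepted' example, false of each 'Rejected' one.
rose → no 't' → Rejected. hazel → no 't' → Rejected. slate → has 't' → Accepted. honey → no 't' → Rejected.

Rejected, Rejected, Accepted, Rejected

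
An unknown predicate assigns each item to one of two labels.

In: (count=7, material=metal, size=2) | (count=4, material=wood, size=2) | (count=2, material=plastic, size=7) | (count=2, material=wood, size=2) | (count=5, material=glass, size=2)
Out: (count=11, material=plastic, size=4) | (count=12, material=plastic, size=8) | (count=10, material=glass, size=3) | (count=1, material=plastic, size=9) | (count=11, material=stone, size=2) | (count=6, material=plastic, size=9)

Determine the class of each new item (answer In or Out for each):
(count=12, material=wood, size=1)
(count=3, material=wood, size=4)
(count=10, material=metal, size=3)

Out, In, Out

The rule appears to be: size ≤ 7 AND count ≤ 7.
(count=12, material=wood, size=1): size = 1, count = 12 — doesn't match, so Out.
(count=3, material=wood, size=4): size = 4, count = 3 — fits, so In.
(count=10, material=metal, size=3): size = 3, count = 10 — doesn't match, so Out.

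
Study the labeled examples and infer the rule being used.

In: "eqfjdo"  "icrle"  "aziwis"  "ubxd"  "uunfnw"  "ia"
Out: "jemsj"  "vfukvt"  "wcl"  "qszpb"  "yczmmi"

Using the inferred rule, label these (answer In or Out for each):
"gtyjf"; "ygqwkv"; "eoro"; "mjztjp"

Out, Out, In, Out

Looking at the examples, the only property every 'In' case has and every 'Out' case lacks is: starts with a vowel.
"gtyjf" — starts with 'g', hence Out. "ygqwkv" — starts with 'y', hence Out. "eoro" — starts with 'e', hence In. "mjztjp" — starts with 'm', hence Out.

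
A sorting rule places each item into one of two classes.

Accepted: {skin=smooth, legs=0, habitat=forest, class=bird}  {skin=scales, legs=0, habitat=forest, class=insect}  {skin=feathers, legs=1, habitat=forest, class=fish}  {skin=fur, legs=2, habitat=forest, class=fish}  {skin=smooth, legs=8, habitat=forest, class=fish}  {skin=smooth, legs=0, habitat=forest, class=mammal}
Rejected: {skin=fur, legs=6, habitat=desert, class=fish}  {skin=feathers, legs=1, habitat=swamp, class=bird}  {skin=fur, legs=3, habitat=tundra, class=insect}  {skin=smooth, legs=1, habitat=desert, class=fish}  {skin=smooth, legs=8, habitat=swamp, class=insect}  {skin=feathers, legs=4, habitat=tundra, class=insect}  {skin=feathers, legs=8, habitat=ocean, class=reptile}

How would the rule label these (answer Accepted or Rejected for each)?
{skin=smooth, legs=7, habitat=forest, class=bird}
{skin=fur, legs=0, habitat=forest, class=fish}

Accepted, Accepted

One predicate separates the groups cleanly: habitat is forest.
{skin=smooth, legs=7, habitat=forest, class=bird}: habitat is forest, qualifies → Accepted. {skin=fur, legs=0, habitat=forest, class=fish}: habitat is forest, qualifies → Accepted.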